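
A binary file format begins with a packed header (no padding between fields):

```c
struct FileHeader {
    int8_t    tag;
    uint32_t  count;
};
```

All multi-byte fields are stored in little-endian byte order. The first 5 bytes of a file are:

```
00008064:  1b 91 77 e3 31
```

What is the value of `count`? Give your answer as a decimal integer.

`count` follows `tag` (1 byte), so it starts at byte offset 1 and occupies 4 bytes.
Bytes at offsets 1..4: 91 77 E3 31.
In little-endian order the low byte comes first in memory.
Reassemble most-significant byte first: 31 E3 77 91 → 0x31E37791.
0x31E37791 = 836990865.

836990865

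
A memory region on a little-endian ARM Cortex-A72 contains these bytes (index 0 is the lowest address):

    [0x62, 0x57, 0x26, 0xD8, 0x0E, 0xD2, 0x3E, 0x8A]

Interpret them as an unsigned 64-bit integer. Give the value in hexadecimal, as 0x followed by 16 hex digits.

0x8A3ED20ED8265762

Little-endian stores the least-significant byte at the lowest address.
Reassemble most-significant byte first: 8A 3E D2 0E D8 26 57 62 → 0x8A3ED20ED8265762.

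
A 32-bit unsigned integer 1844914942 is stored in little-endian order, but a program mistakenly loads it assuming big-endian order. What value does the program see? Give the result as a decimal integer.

4264228717

1844914942 in 32-bit hexadecimal is 0x6DF72AFE.
Stored little-endian, the bytes at ascending addresses are FE 2A F7 6D.
Read back as big-endian, the last byte is least significant, giving 0xFE2AF76D.
0xFE2AF76D = 4264228717.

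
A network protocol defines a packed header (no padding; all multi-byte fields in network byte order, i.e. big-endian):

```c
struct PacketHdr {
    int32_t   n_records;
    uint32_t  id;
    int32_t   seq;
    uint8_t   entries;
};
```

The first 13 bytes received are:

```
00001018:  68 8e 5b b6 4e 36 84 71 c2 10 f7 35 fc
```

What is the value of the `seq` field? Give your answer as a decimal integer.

-1039075531

`seq` follows `n_records` (4 B), `id` (4 B), so it starts at offset 4 + 4 = 8 and occupies 4 bytes.
Bytes at offsets 8..11: C2 10 F7 35.
Big-endian stores the most-significant byte at the lowest address.
The bytes are already most-significant first: 0xC210F735.
Top bit is set, so as a signed 32-bit value this is 0xC210F735 − 2^32 = -1039075531.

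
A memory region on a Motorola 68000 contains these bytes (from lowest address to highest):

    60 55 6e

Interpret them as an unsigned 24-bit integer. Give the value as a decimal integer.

6313326

In big-endian order the high byte comes first in memory.
The bytes are already most-significant first: 0x60556E.
0x60556E = 6313326.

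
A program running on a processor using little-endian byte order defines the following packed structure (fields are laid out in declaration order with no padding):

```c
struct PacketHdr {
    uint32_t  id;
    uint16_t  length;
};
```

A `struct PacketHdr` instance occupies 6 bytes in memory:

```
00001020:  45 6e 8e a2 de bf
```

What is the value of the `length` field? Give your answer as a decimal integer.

49118

`length` follows `id` (4 bytes), so it starts at byte offset 4 and occupies 2 bytes.
Bytes at offsets 4..5: DE BF.
In little-endian order the low byte comes first in memory.
Reassemble most-significant byte first: BF DE → 0xBFDE.
0xBFDE = 49118.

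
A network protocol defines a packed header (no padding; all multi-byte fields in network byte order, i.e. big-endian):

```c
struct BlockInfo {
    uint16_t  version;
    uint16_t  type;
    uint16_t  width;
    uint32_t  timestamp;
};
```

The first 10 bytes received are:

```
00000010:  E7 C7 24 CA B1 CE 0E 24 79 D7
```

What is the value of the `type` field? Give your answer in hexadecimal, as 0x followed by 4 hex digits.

0x24CA

`type` follows `version` (2 bytes), so it starts at byte offset 2 and occupies 2 bytes.
Bytes at offsets 2..3: 24 CA.
Big-endian stores the most-significant byte at the lowest address.
The bytes are already most-significant first: 0x24CA.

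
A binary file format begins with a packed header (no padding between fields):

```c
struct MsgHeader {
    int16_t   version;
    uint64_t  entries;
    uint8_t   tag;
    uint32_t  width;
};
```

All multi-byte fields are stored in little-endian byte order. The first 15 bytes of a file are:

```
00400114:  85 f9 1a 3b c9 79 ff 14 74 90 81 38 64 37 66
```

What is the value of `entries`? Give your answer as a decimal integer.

`entries` follows `version` (2 bytes), so it starts at byte offset 2 and occupies 8 bytes.
Bytes at offsets 2..9: 1A 3B C9 79 FF 14 74 90.
Little-endian: lowest address holds the least-significant byte.
Reassemble most-significant byte first: 90 74 14 FF 79 C9 3B 1A → 0x907414FF79C93B1A.
0x907414FF79C93B1A = 10408967726252505882.

10408967726252505882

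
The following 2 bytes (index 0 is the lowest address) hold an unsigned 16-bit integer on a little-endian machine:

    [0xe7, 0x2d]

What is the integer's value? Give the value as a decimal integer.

Little-endian: lowest address holds the least-significant byte.
Reassemble most-significant byte first: 2D E7 → 0x2DE7.
0x2DE7 = 11751.

11751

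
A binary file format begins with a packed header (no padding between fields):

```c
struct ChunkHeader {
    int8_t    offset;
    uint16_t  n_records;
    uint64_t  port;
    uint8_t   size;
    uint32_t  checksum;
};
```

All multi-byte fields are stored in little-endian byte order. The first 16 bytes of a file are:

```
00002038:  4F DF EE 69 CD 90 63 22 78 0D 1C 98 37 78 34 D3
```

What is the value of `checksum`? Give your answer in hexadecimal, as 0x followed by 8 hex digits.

`checksum` follows `offset` (1 B), `n_records` (2 B), `port` (8 B), `size` (1 B), so it starts at offset 1 + 2 + 8 + 1 = 12 and occupies 4 bytes.
Bytes at offsets 12..15: 37 78 34 D3.
Little-endian: lowest address holds the least-significant byte.
Reassemble most-significant byte first: D3 34 78 37 → 0xD3347837.

0xD3347837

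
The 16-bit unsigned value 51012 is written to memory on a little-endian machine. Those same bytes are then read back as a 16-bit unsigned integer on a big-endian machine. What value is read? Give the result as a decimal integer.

17607

51012 in 16-bit hexadecimal is 0xC744.
Stored little-endian, the bytes at ascending addresses are 44 C7.
Read back as big-endian, the last byte is least significant, giving 0x44C7.
0x44C7 = 17607.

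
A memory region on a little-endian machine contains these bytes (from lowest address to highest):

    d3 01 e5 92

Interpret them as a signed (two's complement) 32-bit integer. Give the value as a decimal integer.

-1830485549

Little-endian stores the least-significant byte at the lowest address.
Reassemble most-significant byte first: 92 E5 01 D3 → 0x92E501D3.
Top bit is set, so as a signed 32-bit value this is 0x92E501D3 − 2^32 = -1830485549.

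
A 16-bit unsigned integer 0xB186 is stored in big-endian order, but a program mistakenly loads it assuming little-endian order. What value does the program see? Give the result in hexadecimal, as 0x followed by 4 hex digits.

0x86B1

Stored big-endian, the bytes at ascending addresses are B1 86.
Read back as little-endian, the first byte is least significant, giving 0x86B1.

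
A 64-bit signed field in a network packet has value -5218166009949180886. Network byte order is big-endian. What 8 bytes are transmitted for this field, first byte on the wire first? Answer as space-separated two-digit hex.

Two's complement of -5218166009949180886 in 64 bits: 5218166009949180886 = 0x486AA656CA09D3D6; invert → 0xB79559A935F62C29; add 1 → 0xB79559A935F62C2A.
Split into bytes (most-significant first): B7 95 59 A9 35 F6 2C 2A.
Big-endian stores the most-significant byte at the lowest address.
So the memory order matches the most-significant-first order: B7 95 59 A9 35 F6 2C 2A.

B7 95 59 A9 35 F6 2C 2A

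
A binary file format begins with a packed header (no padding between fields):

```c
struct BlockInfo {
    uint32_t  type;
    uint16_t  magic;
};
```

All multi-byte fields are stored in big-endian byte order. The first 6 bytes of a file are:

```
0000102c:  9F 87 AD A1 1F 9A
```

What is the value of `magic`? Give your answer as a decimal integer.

`magic` follows `type` (4 bytes), so it starts at byte offset 4 and occupies 2 bytes.
Bytes at offsets 4..5: 1F 9A.
Big-endian stores the most-significant byte at the lowest address.
The bytes are already most-significant first: 0x1F9A.
0x1F9A = 8090.

8090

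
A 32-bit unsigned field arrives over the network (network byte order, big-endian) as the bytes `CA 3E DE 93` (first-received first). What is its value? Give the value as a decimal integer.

3393117843

Big-endian: lowest address holds the most-significant byte.
The bytes are already most-significant first: 0xCA3EDE93.
0xCA3EDE93 = 3393117843.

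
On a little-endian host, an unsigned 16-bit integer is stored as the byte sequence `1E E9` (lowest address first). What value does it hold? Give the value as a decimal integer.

Little-endian stores the least-significant byte at the lowest address.
Reassemble most-significant byte first: E9 1E → 0xE91E.
0xE91E = 59678.

59678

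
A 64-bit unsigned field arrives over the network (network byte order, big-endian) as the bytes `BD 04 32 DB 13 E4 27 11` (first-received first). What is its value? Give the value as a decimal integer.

Big-endian: lowest address holds the most-significant byte.
The bytes are already most-significant first: 0xBD0432DB13E42711.
0xBD0432DB13E42711 = 13620067089588168465.

13620067089588168465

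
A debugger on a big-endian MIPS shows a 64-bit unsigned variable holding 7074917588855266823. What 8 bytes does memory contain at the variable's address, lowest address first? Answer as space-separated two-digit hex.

7074917588855266823 in hexadecimal, padded to 64 bits, is 0x622F281002E19E07.
Split into bytes (most-significant first): 62 2F 28 10 02 E1 9E 07.
Big-endian stores the most-significant byte at the lowest address.
So the memory order matches the most-significant-first order: 62 2F 28 10 02 E1 9E 07.

62 2F 28 10 02 E1 9E 07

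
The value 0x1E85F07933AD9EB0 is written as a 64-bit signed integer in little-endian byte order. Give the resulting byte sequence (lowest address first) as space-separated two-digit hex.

B0 9E AD 33 79 F0 85 1E

Split into bytes (most-significant first): 1E 85 F0 79 33 AD 9E B0.
Little-endian stores the least-significant byte at the lowest address.
So at ascending addresses the bytes are B0 9E AD 33 79 F0 85 1E.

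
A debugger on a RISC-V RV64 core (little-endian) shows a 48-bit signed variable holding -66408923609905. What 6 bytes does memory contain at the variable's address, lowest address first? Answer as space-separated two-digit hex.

CF C4 B2 F7 99 C3

Two's complement of -66408923609905 in 48 bits: 66408923609905 = 0x3C66084D3B31; invert → 0xC399F7B2C4CE; add 1 → 0xC399F7B2C4CF.
Split into bytes (most-significant first): C3 99 F7 B2 C4 CF.
Little-endian: lowest address holds the least-significant byte.
So at ascending addresses the bytes are CF C4 B2 F7 99 C3.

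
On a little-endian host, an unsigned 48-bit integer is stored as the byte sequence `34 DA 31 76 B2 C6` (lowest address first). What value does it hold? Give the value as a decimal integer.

218469789456948

Little-endian: lowest address holds the least-significant byte.
Reassemble most-significant byte first: C6 B2 76 31 DA 34 → 0xC6B27631DA34.
0xC6B27631DA34 = 218469789456948.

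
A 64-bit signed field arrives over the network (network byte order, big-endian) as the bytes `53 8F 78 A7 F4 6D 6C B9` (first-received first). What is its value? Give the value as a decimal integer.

6021163889573326009

In big-endian order the high byte comes first in memory.
The bytes are already most-significant first: 0x538F78A7F46D6CB9.
0x538F78A7F46D6CB9 = 6021163889573326009.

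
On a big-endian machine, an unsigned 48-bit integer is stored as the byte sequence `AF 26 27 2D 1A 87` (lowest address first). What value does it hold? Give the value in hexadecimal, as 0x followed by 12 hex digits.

In big-endian order the high byte comes first in memory.
The bytes are already most-significant first: 0xAF26272D1A87.

0xAF26272D1A87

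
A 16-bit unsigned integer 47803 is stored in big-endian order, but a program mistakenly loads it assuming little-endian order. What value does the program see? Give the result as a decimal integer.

47803 in 16-bit hexadecimal is 0xBABB.
Stored big-endian, the bytes at ascending addresses are BA BB.
Read back as little-endian, the first byte is least significant, giving 0xBBBA.
0xBBBA = 48058.

48058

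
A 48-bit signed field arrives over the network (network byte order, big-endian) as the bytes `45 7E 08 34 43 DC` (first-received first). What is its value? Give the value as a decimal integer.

In big-endian order the high byte comes first in memory.
The bytes are already most-significant first: 0x457E083443DC.
0x457E083443DC = 76407605838812.

76407605838812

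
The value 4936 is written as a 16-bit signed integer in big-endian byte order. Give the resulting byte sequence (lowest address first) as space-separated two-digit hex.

13 48

4936 in hexadecimal, padded to 16 bits, is 0x1348.
Split into bytes (most-significant first): 13 48.
Big-endian: lowest address holds the most-significant byte.
So the memory order matches the most-significant-first order: 13 48.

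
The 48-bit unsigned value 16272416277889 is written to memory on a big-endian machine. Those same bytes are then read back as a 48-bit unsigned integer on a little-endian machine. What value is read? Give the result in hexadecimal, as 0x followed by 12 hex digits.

16272416277889 in 48-bit hexadecimal is 0x0ECCB7978581.
Stored big-endian, the bytes at ascending addresses are 0E CC B7 97 85 81.
Read back as little-endian, the first byte is least significant, giving 0x818597B7CC0E.

0x818597B7CC0E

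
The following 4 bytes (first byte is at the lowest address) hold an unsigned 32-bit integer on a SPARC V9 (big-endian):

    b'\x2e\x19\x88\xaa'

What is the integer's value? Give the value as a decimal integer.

Big-endian: lowest address holds the most-significant byte.
The bytes are already most-significant first: 0x2E1988AA.
0x2E1988AA = 773425322.

773425322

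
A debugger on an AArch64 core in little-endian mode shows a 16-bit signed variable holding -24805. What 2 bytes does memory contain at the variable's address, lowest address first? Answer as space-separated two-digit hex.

1B 9F

Two's complement of -24805 in 16 bits: 24805 = 0x60E5; invert → 0x9F1A; add 1 → 0x9F1B.
Split into bytes (most-significant first): 9F 1B.
Little-endian: lowest address holds the least-significant byte.
So at ascending addresses the bytes are 1B 9F.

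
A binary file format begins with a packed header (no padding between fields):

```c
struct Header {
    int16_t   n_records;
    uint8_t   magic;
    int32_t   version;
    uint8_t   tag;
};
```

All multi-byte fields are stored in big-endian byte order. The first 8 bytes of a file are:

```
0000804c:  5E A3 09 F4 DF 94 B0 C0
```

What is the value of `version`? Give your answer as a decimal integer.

`version` follows `n_records` (2 B), `magic` (1 B), so it starts at offset 2 + 1 = 3 and occupies 4 bytes.
Bytes at offsets 3..6: F4 DF 94 B0.
Big-endian: lowest address holds the most-significant byte.
The bytes are already most-significant first: 0xF4DF94B0.
Top bit is set, so as a signed 32-bit value this is 0xF4DF94B0 − 2^32 = -186674000.

-186674000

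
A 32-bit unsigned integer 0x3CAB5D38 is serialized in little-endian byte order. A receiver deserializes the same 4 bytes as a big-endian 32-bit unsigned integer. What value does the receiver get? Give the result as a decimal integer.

945662780

Stored little-endian, the bytes at ascending addresses are 38 5D AB 3C.
Read back as big-endian, the last byte is least significant, giving 0x385DAB3C.
0x385DAB3C = 945662780.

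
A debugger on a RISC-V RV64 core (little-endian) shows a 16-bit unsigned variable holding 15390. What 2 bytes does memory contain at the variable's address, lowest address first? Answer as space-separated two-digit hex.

1E 3C

15390 in hexadecimal, padded to 16 bits, is 0x3C1E.
Split into bytes (most-significant first): 3C 1E.
Little-endian: lowest address holds the least-significant byte.
So at ascending addresses the bytes are 1E 3C.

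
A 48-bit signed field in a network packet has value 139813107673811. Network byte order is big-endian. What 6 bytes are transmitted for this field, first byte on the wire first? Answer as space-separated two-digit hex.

7F 28 C6 9E 2A D3

139813107673811 in hexadecimal, padded to 48 bits, is 0x7F28C69E2AD3.
Split into bytes (most-significant first): 7F 28 C6 9E 2A D3.
Big-endian stores the most-significant byte at the lowest address.
So the memory order matches the most-significant-first order: 7F 28 C6 9E 2A D3.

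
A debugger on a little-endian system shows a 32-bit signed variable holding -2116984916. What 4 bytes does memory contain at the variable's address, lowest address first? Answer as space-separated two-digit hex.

Two's complement of -2116984916 in 32 bits: 2116984916 = 0x7E2EA054; invert → 0x81D15FAB; add 1 → 0x81D15FAC.
Split into bytes (most-significant first): 81 D1 5F AC.
Little-endian: lowest address holds the least-significant byte.
So at ascending addresses the bytes are AC 5F D1 81.

AC 5F D1 81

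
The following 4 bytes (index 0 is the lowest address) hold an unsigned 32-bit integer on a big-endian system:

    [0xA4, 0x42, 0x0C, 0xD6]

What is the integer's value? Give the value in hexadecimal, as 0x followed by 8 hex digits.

Big-endian: lowest address holds the most-significant byte.
The bytes are already most-significant first: 0xA4420CD6.

0xA4420CD6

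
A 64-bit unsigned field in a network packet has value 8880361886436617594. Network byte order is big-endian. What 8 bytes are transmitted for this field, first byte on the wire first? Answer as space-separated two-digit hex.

8880361886436617594 in hexadecimal, padded to 64 bits, is 0x7B3D6215E5F8ED7A.
Split into bytes (most-significant first): 7B 3D 62 15 E5 F8 ED 7A.
Big-endian: lowest address holds the most-significant byte.
So the memory order matches the most-significant-first order: 7B 3D 62 15 E5 F8 ED 7A.

7B 3D 62 15 E5 F8 ED 7A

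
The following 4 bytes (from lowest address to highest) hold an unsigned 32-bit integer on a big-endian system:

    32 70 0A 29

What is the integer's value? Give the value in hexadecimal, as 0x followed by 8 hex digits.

Big-endian: lowest address holds the most-significant byte.
The bytes are already most-significant first: 0x32700A29.

0x32700A29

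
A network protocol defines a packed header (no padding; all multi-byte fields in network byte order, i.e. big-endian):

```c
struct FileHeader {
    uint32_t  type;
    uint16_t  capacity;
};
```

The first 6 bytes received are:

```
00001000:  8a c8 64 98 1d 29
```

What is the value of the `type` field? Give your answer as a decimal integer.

`type` is the first field, at byte offset 0, occupying 4 bytes.
Bytes at offsets 0..3: 8A C8 64 98.
In big-endian order the high byte comes first in memory.
The bytes are already most-significant first: 0x8AC86498.
0x8AC86498 = 2328388760.

2328388760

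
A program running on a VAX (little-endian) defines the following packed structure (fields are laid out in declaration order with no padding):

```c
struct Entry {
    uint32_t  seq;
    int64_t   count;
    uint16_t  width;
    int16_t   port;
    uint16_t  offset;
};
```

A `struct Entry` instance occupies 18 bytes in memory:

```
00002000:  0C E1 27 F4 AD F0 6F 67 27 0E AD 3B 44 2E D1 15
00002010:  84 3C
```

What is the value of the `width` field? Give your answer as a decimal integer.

`width` follows `seq` (4 B), `count` (8 B), so it starts at offset 4 + 8 = 12 and occupies 2 bytes.
Bytes at offsets 12..13: 44 2E.
Little-endian stores the least-significant byte at the lowest address.
Reassemble most-significant byte first: 2E 44 → 0x2E44.
0x2E44 = 11844.

11844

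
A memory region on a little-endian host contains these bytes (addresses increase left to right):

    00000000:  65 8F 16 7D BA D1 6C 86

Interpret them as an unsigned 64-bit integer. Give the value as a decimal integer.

Little-endian: lowest address holds the least-significant byte.
Reassemble most-significant byte first: 86 6C D1 BA 7D 16 8F 65 → 0x866CD1BA7D168F65.
0x866CD1BA7D168F65 = 9686347497459847013.

9686347497459847013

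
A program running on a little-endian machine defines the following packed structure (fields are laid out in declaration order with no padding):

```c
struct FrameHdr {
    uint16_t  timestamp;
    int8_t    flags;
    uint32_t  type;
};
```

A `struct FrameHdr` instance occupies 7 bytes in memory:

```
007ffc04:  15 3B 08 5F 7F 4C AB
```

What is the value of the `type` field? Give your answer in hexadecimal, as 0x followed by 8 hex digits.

`type` follows `timestamp` (2 B), `flags` (1 B), so it starts at offset 2 + 1 = 3 and occupies 4 bytes.
Bytes at offsets 3..6: 5F 7F 4C AB.
Little-endian stores the least-significant byte at the lowest address.
Reassemble most-significant byte first: AB 4C 7F 5F → 0xAB4C7F5F.

0xAB4C7F5F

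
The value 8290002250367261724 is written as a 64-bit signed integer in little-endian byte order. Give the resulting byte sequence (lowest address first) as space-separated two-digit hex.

8290002250367261724 in hexadecimal, padded to 64 bits, is 0x730C011FD8545C1C.
Split into bytes (most-significant first): 73 0C 01 1F D8 54 5C 1C.
Little-endian stores the least-significant byte at the lowest address.
So at ascending addresses the bytes are 1C 5C 54 D8 1F 01 0C 73.

1C 5C 54 D8 1F 01 0C 73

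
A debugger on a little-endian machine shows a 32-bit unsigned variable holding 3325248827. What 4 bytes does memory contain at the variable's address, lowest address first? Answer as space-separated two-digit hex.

3325248827 in hexadecimal, padded to 32 bits, is 0xC633453B.
Split into bytes (most-significant first): C6 33 45 3B.
Little-endian: lowest address holds the least-significant byte.
So at ascending addresses the bytes are 3B 45 33 C6.

3B 45 33 C6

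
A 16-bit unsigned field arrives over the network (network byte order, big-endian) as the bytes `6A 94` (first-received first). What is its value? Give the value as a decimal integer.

27284

Big-endian stores the most-significant byte at the lowest address.
The bytes are already most-significant first: 0x6A94.
0x6A94 = 27284.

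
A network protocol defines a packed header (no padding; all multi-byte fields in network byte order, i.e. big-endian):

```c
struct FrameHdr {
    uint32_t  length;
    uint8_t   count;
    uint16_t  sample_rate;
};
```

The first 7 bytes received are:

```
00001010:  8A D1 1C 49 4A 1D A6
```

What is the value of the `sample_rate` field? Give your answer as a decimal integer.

7590

`sample_rate` follows `length` (4 B), `count` (1 B), so it starts at offset 4 + 1 = 5 and occupies 2 bytes.
Bytes at offsets 5..6: 1D A6.
Big-endian stores the most-significant byte at the lowest address.
The bytes are already most-significant first: 0x1DA6.
0x1DA6 = 7590.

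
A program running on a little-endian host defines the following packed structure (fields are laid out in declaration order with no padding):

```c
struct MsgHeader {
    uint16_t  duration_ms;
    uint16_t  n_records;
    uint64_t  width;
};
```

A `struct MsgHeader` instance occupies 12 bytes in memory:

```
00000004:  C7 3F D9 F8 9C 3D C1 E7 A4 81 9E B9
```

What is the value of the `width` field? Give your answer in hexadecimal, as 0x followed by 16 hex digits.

0xB99E81A4E7C13D9C

`width` follows `duration_ms` (2 B), `n_records` (2 B), so it starts at offset 2 + 2 = 4 and occupies 8 bytes.
Bytes at offsets 4..11: 9C 3D C1 E7 A4 81 9E B9.
In little-endian order the low byte comes first in memory.
Reassemble most-significant byte first: B9 9E 81 A4 E7 C1 3D 9C → 0xB99E81A4E7C13D9C.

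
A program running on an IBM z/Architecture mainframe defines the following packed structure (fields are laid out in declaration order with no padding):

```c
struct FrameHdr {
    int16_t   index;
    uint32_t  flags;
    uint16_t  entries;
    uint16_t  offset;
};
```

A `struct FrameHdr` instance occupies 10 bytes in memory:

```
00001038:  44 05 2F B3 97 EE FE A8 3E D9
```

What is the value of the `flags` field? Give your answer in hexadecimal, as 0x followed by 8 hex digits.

0x2FB397EE

`flags` follows `index` (2 bytes), so it starts at byte offset 2 and occupies 4 bytes.
Bytes at offsets 2..5: 2F B3 97 EE.
Big-endian stores the most-significant byte at the lowest address.
The bytes are already most-significant first: 0x2FB397EE.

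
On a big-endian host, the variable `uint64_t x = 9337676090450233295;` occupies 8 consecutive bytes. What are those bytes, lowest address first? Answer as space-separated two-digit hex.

81 96 16 EE 5E F1 C7 CF

9337676090450233295 in hexadecimal, padded to 64 bits, is 0x819616EE5EF1C7CF.
Split into bytes (most-significant first): 81 96 16 EE 5E F1 C7 CF.
In big-endian order the high byte comes first in memory.
So the memory order matches the most-significant-first order: 81 96 16 EE 5E F1 C7 CF.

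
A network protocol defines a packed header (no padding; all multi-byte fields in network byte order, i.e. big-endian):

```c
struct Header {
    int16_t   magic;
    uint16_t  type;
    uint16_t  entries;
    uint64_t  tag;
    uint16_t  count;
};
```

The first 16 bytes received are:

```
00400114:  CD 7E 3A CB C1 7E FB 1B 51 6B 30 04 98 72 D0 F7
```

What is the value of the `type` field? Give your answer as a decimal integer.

`type` follows `magic` (2 bytes), so it starts at byte offset 2 and occupies 2 bytes.
Bytes at offsets 2..3: 3A CB.
Big-endian: lowest address holds the most-significant byte.
The bytes are already most-significant first: 0x3ACB.
0x3ACB = 15051.

15051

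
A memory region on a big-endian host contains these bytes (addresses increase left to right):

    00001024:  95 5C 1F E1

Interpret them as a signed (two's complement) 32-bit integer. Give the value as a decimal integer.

Big-endian: lowest address holds the most-significant byte.
The bytes are already most-significant first: 0x955C1FE1.
Top bit is set, so as a signed 32-bit value this is 0x955C1FE1 − 2^32 = -1789124639.

-1789124639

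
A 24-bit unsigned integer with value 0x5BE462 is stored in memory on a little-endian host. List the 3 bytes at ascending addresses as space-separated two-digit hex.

62 E4 5B

Split into bytes (most-significant first): 5B E4 62.
Little-endian: lowest address holds the least-significant byte.
So at ascending addresses the bytes are 62 E4 5B.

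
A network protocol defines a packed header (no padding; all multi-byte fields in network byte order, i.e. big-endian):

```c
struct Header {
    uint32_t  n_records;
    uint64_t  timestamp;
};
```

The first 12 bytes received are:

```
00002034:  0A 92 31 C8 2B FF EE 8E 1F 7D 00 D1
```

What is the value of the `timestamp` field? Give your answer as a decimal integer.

3170514956873171153

`timestamp` follows `n_records` (4 bytes), so it starts at byte offset 4 and occupies 8 bytes.
Bytes at offsets 4..11: 2B FF EE 8E 1F 7D 00 D1.
Big-endian: lowest address holds the most-significant byte.
The bytes are already most-significant first: 0x2BFFEE8E1F7D00D1.
0x2BFFEE8E1F7D00D1 = 3170514956873171153.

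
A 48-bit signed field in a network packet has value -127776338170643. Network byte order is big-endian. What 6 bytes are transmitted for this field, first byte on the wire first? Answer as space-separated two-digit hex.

8B C9 C0 C0 AC ED

Two's complement of -127776338170643 in 48 bits: 127776338170643 = 0x74363F3F5313; invert → 0x8BC9C0C0ACEC; add 1 → 0x8BC9C0C0ACED.
Split into bytes (most-significant first): 8B C9 C0 C0 AC ED.
Big-endian stores the most-significant byte at the lowest address.
So the memory order matches the most-significant-first order: 8B C9 C0 C0 AC ED.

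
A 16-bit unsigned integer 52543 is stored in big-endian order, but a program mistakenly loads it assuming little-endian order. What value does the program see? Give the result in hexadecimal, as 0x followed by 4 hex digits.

0x3FCD

52543 in 16-bit hexadecimal is 0xCD3F.
Stored big-endian, the bytes at ascending addresses are CD 3F.
Read back as little-endian, the first byte is least significant, giving 0x3FCD.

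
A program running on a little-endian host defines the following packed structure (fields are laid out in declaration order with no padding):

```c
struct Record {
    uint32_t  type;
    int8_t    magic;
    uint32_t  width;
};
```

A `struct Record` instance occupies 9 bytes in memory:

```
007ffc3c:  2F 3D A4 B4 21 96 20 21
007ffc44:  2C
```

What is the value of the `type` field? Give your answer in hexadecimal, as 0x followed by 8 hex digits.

`type` is the first field, at byte offset 0, occupying 4 bytes.
Bytes at offsets 0..3: 2F 3D A4 B4.
Little-endian: lowest address holds the least-significant byte.
Reassemble most-significant byte first: B4 A4 3D 2F → 0xB4A43D2F.

0xB4A43D2F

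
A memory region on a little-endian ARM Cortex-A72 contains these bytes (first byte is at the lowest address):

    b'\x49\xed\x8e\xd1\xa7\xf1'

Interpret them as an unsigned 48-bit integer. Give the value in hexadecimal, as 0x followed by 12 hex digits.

Little-endian stores the least-significant byte at the lowest address.
Reassemble most-significant byte first: F1 A7 D1 8E ED 49 → 0xF1A7D18EED49.

0xF1A7D18EED49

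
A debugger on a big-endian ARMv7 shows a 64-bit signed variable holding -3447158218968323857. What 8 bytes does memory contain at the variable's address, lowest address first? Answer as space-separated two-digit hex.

Two's complement of -3447158218968323857 in 64 bits: 3447158218968323857 = 0x2FD6C422E62CD711; invert → 0xD0293BDD19D328EE; add 1 → 0xD0293BDD19D328EF.
Split into bytes (most-significant first): D0 29 3B DD 19 D3 28 EF.
Big-endian stores the most-significant byte at the lowest address.
So the memory order matches the most-significant-first order: D0 29 3B DD 19 D3 28 EF.

D0 29 3B DD 19 D3 28 EF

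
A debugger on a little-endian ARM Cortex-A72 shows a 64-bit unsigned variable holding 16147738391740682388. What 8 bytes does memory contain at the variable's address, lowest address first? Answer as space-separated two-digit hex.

16147738391740682388 in hexadecimal, padded to 64 bits, is 0xE0184A834DA41094.
Split into bytes (most-significant first): E0 18 4A 83 4D A4 10 94.
Little-endian: lowest address holds the least-significant byte.
So at ascending addresses the bytes are 94 10 A4 4D 83 4A 18 E0.

94 10 A4 4D 83 4A 18 E0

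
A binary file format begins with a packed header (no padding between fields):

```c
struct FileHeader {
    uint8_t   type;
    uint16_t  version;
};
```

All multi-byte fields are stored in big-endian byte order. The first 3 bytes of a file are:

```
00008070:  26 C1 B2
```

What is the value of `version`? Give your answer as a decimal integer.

`version` follows `type` (1 byte), so it starts at byte offset 1 and occupies 2 bytes.
Bytes at offsets 1..2: C1 B2.
Big-endian stores the most-significant byte at the lowest address.
The bytes are already most-significant first: 0xC1B2.
0xC1B2 = 49586.

49586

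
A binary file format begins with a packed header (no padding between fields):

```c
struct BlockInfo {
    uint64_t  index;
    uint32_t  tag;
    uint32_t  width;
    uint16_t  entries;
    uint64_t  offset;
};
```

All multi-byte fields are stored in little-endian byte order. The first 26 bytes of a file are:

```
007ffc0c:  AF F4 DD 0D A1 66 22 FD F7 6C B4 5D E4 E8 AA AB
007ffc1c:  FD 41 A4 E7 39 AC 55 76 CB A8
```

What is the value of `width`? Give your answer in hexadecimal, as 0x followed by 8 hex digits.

`width` follows `index` (8 B), `tag` (4 B), so it starts at offset 8 + 4 = 12 and occupies 4 bytes.
Bytes at offsets 12..15: E4 E8 AA AB.
In little-endian order the low byte comes first in memory.
Reassemble most-significant byte first: AB AA E8 E4 → 0xABAAE8E4.

0xABAAE8E4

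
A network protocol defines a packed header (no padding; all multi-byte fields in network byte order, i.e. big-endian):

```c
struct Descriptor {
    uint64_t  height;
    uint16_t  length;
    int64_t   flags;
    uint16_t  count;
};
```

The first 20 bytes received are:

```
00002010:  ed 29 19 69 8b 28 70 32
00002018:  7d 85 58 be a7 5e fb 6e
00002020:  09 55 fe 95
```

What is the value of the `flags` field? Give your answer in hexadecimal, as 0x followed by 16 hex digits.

0x58BEA75EFB6E0955

`flags` follows `height` (8 B), `length` (2 B), so it starts at offset 8 + 2 = 10 and occupies 8 bytes.
Bytes at offsets 10..17: 58 BE A7 5E FB 6E 09 55.
Big-endian: lowest address holds the most-significant byte.
The bytes are already most-significant first: 0x58BEA75EFB6E0955.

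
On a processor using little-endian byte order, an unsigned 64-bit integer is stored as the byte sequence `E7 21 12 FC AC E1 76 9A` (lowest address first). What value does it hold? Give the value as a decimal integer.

Little-endian stores the least-significant byte at the lowest address.
Reassemble most-significant byte first: 9A 76 E1 AC FC 12 21 E7 → 0x9A76E1ACFC1221E7.
0x9A76E1ACFC1221E7 = 11130331662172430823.

11130331662172430823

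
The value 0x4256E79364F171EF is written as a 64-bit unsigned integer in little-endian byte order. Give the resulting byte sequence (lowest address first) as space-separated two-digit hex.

EF 71 F1 64 93 E7 56 42

Split into bytes (most-significant first): 42 56 E7 93 64 F1 71 EF.
In little-endian order the low byte comes first in memory.
So at ascending addresses the bytes are EF 71 F1 64 93 E7 56 42.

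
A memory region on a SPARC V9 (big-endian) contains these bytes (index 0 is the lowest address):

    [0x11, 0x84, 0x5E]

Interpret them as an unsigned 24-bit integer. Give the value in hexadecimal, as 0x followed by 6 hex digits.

0x11845E

In big-endian order the high byte comes first in memory.
The bytes are already most-significant first: 0x11845E.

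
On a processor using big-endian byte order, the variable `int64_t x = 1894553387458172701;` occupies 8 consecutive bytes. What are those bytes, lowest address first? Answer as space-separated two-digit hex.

1A 4A CE 44 A3 75 17 1D

1894553387458172701 in hexadecimal, padded to 64 bits, is 0x1A4ACE44A375171D.
Split into bytes (most-significant first): 1A 4A CE 44 A3 75 17 1D.
Big-endian: lowest address holds the most-significant byte.
So the memory order matches the most-significant-first order: 1A 4A CE 44 A3 75 17 1D.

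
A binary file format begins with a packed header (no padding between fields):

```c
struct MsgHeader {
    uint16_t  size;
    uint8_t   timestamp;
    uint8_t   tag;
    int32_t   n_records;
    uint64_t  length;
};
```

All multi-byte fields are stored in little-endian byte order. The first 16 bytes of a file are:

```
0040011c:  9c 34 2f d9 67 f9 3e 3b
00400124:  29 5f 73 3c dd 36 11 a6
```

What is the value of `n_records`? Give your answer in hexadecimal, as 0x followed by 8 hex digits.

`n_records` follows `size` (2 B), `timestamp` (1 B), `tag` (1 B), so it starts at offset 2 + 1 + 1 = 4 and occupies 4 bytes.
Bytes at offsets 4..7: 67 F9 3E 3B.
Little-endian stores the least-significant byte at the lowest address.
Reassemble most-significant byte first: 3B 3E F9 67 → 0x3B3EF967.

0x3B3EF967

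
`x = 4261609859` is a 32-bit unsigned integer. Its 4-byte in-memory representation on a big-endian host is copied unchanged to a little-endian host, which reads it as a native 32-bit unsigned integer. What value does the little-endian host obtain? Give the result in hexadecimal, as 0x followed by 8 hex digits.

4261609859 in 32-bit hexadecimal is 0xFE030183.
Stored big-endian, the bytes at ascending addresses are FE 03 01 83.
Read back as little-endian, the first byte is least significant, giving 0x830103FE.

0x830103FE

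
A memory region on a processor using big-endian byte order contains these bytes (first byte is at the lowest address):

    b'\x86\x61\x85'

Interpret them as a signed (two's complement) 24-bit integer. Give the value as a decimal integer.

-7970427

Big-endian stores the most-significant byte at the lowest address.
The bytes are already most-significant first: 0x866185.
Top bit is set, so as a signed 24-bit value this is 0x866185 − 2^24 = -7970427.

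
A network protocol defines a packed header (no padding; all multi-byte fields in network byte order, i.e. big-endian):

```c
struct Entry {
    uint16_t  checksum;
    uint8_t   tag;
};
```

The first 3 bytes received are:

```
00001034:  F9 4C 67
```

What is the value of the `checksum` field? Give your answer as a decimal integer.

63820

`checksum` is the first field, at byte offset 0, occupying 2 bytes.
Bytes at offsets 0..1: F9 4C.
Big-endian: lowest address holds the most-significant byte.
The bytes are already most-significant first: 0xF94C.
0xF94C = 63820.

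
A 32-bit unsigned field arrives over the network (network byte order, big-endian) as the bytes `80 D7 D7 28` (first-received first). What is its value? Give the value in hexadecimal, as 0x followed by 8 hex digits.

In big-endian order the high byte comes first in memory.
The bytes are already most-significant first: 0x80D7D728.

0x80D7D728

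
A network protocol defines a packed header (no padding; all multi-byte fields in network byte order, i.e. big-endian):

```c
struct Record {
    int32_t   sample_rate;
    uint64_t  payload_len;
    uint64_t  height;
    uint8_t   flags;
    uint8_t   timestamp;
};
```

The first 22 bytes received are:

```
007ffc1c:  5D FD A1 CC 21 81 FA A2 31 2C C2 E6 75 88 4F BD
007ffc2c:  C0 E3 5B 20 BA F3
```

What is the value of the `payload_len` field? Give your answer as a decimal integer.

2414486449763959526

`payload_len` follows `sample_rate` (4 bytes), so it starts at byte offset 4 and occupies 8 bytes.
Bytes at offsets 4..11: 21 81 FA A2 31 2C C2 E6.
In big-endian order the high byte comes first in memory.
The bytes are already most-significant first: 0x2181FAA2312CC2E6.
0x2181FAA2312CC2E6 = 2414486449763959526.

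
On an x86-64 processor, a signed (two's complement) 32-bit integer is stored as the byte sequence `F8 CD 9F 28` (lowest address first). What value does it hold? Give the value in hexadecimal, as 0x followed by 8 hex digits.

0x289FCDF8

Little-endian stores the least-significant byte at the lowest address.
Reassemble most-significant byte first: 28 9F CD F8 → 0x289FCDF8.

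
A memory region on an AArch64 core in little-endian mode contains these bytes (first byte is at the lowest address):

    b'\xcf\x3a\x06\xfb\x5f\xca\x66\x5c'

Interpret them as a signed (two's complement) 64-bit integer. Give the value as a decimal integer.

6658231612696050383

Little-endian stores the least-significant byte at the lowest address.
Reassemble most-significant byte first: 5C 66 CA 5F FB 06 3A CF → 0x5C66CA5FFB063ACF.
0x5C66CA5FFB063ACF = 6658231612696050383.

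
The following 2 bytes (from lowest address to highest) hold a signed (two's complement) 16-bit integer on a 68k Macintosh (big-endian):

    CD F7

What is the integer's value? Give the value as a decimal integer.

Big-endian stores the most-significant byte at the lowest address.
The bytes are already most-significant first: 0xCDF7.
Top bit is set, so as a signed 16-bit value this is 0xCDF7 − 2^16 = -12809.

-12809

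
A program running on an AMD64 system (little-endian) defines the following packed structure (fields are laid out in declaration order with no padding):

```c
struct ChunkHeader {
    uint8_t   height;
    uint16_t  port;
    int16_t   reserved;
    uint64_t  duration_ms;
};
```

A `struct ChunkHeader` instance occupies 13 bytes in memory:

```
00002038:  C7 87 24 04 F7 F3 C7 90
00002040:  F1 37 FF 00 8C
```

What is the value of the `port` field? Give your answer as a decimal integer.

9351

`port` follows `height` (1 byte), so it starts at byte offset 1 and occupies 2 bytes.
Bytes at offsets 1..2: 87 24.
Little-endian: lowest address holds the least-significant byte.
Reassemble most-significant byte first: 24 87 → 0x2487.
0x2487 = 9351.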